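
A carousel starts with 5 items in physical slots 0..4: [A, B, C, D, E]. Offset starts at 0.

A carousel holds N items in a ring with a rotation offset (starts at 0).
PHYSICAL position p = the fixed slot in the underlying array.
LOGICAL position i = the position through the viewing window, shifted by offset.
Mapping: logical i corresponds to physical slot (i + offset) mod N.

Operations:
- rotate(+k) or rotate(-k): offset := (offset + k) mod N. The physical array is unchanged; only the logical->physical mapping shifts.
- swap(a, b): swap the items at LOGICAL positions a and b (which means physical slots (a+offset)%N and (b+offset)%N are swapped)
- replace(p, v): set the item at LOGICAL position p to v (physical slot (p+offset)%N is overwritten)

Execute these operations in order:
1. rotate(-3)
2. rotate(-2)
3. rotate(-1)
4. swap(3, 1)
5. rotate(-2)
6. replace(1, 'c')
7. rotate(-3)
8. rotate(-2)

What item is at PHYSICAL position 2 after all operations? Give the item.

Answer: A

Derivation:
After op 1 (rotate(-3)): offset=2, physical=[A,B,C,D,E], logical=[C,D,E,A,B]
After op 2 (rotate(-2)): offset=0, physical=[A,B,C,D,E], logical=[A,B,C,D,E]
After op 3 (rotate(-1)): offset=4, physical=[A,B,C,D,E], logical=[E,A,B,C,D]
After op 4 (swap(3, 1)): offset=4, physical=[C,B,A,D,E], logical=[E,C,B,A,D]
After op 5 (rotate(-2)): offset=2, physical=[C,B,A,D,E], logical=[A,D,E,C,B]
After op 6 (replace(1, 'c')): offset=2, physical=[C,B,A,c,E], logical=[A,c,E,C,B]
After op 7 (rotate(-3)): offset=4, physical=[C,B,A,c,E], logical=[E,C,B,A,c]
After op 8 (rotate(-2)): offset=2, physical=[C,B,A,c,E], logical=[A,c,E,C,B]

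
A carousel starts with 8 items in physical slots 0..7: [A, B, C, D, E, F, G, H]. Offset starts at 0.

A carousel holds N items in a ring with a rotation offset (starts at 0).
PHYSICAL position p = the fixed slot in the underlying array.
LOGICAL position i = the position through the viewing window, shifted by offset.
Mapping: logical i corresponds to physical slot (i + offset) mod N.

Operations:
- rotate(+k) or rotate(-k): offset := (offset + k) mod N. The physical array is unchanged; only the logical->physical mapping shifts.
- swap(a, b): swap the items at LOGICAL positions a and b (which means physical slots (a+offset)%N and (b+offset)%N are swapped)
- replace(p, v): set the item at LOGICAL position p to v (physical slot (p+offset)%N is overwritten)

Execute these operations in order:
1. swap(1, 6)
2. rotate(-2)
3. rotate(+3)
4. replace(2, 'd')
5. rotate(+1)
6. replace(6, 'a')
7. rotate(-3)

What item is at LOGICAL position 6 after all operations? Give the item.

Answer: F

Derivation:
After op 1 (swap(1, 6)): offset=0, physical=[A,G,C,D,E,F,B,H], logical=[A,G,C,D,E,F,B,H]
After op 2 (rotate(-2)): offset=6, physical=[A,G,C,D,E,F,B,H], logical=[B,H,A,G,C,D,E,F]
After op 3 (rotate(+3)): offset=1, physical=[A,G,C,D,E,F,B,H], logical=[G,C,D,E,F,B,H,A]
After op 4 (replace(2, 'd')): offset=1, physical=[A,G,C,d,E,F,B,H], logical=[G,C,d,E,F,B,H,A]
After op 5 (rotate(+1)): offset=2, physical=[A,G,C,d,E,F,B,H], logical=[C,d,E,F,B,H,A,G]
After op 6 (replace(6, 'a')): offset=2, physical=[a,G,C,d,E,F,B,H], logical=[C,d,E,F,B,H,a,G]
After op 7 (rotate(-3)): offset=7, physical=[a,G,C,d,E,F,B,H], logical=[H,a,G,C,d,E,F,B]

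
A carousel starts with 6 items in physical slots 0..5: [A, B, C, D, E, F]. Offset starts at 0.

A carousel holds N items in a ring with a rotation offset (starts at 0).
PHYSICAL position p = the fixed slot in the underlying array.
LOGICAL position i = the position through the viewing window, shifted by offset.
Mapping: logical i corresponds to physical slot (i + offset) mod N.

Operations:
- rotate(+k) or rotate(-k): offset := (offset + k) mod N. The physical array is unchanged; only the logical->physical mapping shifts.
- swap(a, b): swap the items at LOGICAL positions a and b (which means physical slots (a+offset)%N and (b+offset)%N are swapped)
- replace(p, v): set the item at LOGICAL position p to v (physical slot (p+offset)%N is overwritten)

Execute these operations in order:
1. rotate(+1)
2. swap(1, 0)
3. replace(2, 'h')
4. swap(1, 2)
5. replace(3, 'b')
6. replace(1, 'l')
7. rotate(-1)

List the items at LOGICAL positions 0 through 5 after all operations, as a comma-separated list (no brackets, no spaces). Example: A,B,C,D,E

Answer: A,C,l,B,b,F

Derivation:
After op 1 (rotate(+1)): offset=1, physical=[A,B,C,D,E,F], logical=[B,C,D,E,F,A]
After op 2 (swap(1, 0)): offset=1, physical=[A,C,B,D,E,F], logical=[C,B,D,E,F,A]
After op 3 (replace(2, 'h')): offset=1, physical=[A,C,B,h,E,F], logical=[C,B,h,E,F,A]
After op 4 (swap(1, 2)): offset=1, physical=[A,C,h,B,E,F], logical=[C,h,B,E,F,A]
After op 5 (replace(3, 'b')): offset=1, physical=[A,C,h,B,b,F], logical=[C,h,B,b,F,A]
After op 6 (replace(1, 'l')): offset=1, physical=[A,C,l,B,b,F], logical=[C,l,B,b,F,A]
After op 7 (rotate(-1)): offset=0, physical=[A,C,l,B,b,F], logical=[A,C,l,B,b,F]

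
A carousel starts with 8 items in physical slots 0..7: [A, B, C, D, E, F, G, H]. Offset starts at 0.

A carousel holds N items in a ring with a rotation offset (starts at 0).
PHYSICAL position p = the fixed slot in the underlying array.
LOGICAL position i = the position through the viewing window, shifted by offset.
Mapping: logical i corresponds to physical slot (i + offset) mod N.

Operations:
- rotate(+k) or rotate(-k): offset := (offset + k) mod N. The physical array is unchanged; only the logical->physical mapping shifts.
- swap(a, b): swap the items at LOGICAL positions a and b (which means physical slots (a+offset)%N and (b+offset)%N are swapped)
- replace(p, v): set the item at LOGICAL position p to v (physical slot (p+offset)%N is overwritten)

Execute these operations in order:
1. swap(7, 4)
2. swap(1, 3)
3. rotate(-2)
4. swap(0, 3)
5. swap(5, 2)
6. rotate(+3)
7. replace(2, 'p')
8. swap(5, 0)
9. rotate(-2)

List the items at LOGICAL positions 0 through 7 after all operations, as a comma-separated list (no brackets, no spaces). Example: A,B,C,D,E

After op 1 (swap(7, 4)): offset=0, physical=[A,B,C,D,H,F,G,E], logical=[A,B,C,D,H,F,G,E]
After op 2 (swap(1, 3)): offset=0, physical=[A,D,C,B,H,F,G,E], logical=[A,D,C,B,H,F,G,E]
After op 3 (rotate(-2)): offset=6, physical=[A,D,C,B,H,F,G,E], logical=[G,E,A,D,C,B,H,F]
After op 4 (swap(0, 3)): offset=6, physical=[A,G,C,B,H,F,D,E], logical=[D,E,A,G,C,B,H,F]
After op 5 (swap(5, 2)): offset=6, physical=[B,G,C,A,H,F,D,E], logical=[D,E,B,G,C,A,H,F]
After op 6 (rotate(+3)): offset=1, physical=[B,G,C,A,H,F,D,E], logical=[G,C,A,H,F,D,E,B]
After op 7 (replace(2, 'p')): offset=1, physical=[B,G,C,p,H,F,D,E], logical=[G,C,p,H,F,D,E,B]
After op 8 (swap(5, 0)): offset=1, physical=[B,D,C,p,H,F,G,E], logical=[D,C,p,H,F,G,E,B]
After op 9 (rotate(-2)): offset=7, physical=[B,D,C,p,H,F,G,E], logical=[E,B,D,C,p,H,F,G]

Answer: E,B,D,C,p,H,F,G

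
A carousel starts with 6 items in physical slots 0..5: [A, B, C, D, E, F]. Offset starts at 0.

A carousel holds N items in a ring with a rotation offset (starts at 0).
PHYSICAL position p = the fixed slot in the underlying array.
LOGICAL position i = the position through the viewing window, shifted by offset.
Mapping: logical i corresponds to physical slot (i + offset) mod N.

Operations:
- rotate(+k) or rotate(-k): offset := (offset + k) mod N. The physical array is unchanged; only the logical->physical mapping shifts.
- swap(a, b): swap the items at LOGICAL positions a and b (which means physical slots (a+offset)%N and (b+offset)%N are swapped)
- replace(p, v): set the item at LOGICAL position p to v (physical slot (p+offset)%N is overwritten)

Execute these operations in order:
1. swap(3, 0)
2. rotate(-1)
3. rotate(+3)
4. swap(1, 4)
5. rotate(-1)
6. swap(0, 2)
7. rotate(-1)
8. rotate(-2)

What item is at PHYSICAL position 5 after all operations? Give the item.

After op 1 (swap(3, 0)): offset=0, physical=[D,B,C,A,E,F], logical=[D,B,C,A,E,F]
After op 2 (rotate(-1)): offset=5, physical=[D,B,C,A,E,F], logical=[F,D,B,C,A,E]
After op 3 (rotate(+3)): offset=2, physical=[D,B,C,A,E,F], logical=[C,A,E,F,D,B]
After op 4 (swap(1, 4)): offset=2, physical=[A,B,C,D,E,F], logical=[C,D,E,F,A,B]
After op 5 (rotate(-1)): offset=1, physical=[A,B,C,D,E,F], logical=[B,C,D,E,F,A]
After op 6 (swap(0, 2)): offset=1, physical=[A,D,C,B,E,F], logical=[D,C,B,E,F,A]
After op 7 (rotate(-1)): offset=0, physical=[A,D,C,B,E,F], logical=[A,D,C,B,E,F]
After op 8 (rotate(-2)): offset=4, physical=[A,D,C,B,E,F], logical=[E,F,A,D,C,B]

Answer: F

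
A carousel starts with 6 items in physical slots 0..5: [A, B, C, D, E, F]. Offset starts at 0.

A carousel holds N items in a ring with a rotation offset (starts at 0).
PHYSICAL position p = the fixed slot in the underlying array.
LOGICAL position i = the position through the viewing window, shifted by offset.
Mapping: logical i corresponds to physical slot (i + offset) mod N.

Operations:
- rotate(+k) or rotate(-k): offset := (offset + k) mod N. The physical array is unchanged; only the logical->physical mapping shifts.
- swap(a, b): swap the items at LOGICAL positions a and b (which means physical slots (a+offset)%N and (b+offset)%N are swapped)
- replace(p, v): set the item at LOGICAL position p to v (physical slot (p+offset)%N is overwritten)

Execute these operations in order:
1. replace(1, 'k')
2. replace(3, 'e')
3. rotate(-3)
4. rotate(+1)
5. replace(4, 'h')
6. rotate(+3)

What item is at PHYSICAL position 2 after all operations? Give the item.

After op 1 (replace(1, 'k')): offset=0, physical=[A,k,C,D,E,F], logical=[A,k,C,D,E,F]
After op 2 (replace(3, 'e')): offset=0, physical=[A,k,C,e,E,F], logical=[A,k,C,e,E,F]
After op 3 (rotate(-3)): offset=3, physical=[A,k,C,e,E,F], logical=[e,E,F,A,k,C]
After op 4 (rotate(+1)): offset=4, physical=[A,k,C,e,E,F], logical=[E,F,A,k,C,e]
After op 5 (replace(4, 'h')): offset=4, physical=[A,k,h,e,E,F], logical=[E,F,A,k,h,e]
After op 6 (rotate(+3)): offset=1, physical=[A,k,h,e,E,F], logical=[k,h,e,E,F,A]

Answer: h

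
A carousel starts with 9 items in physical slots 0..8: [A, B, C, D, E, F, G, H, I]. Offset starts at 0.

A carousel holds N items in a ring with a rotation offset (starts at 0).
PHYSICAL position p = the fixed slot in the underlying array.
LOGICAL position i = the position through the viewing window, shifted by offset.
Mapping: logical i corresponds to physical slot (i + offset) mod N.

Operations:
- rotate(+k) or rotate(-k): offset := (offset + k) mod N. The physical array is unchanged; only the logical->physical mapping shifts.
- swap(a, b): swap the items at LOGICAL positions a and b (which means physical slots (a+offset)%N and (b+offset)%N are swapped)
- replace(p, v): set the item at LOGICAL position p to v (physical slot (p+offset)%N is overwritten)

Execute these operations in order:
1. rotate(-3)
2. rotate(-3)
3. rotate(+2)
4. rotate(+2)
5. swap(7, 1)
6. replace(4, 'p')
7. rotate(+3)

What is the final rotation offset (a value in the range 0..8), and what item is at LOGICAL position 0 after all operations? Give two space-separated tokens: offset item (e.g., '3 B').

Answer: 1 B

Derivation:
After op 1 (rotate(-3)): offset=6, physical=[A,B,C,D,E,F,G,H,I], logical=[G,H,I,A,B,C,D,E,F]
After op 2 (rotate(-3)): offset=3, physical=[A,B,C,D,E,F,G,H,I], logical=[D,E,F,G,H,I,A,B,C]
After op 3 (rotate(+2)): offset=5, physical=[A,B,C,D,E,F,G,H,I], logical=[F,G,H,I,A,B,C,D,E]
After op 4 (rotate(+2)): offset=7, physical=[A,B,C,D,E,F,G,H,I], logical=[H,I,A,B,C,D,E,F,G]
After op 5 (swap(7, 1)): offset=7, physical=[A,B,C,D,E,I,G,H,F], logical=[H,F,A,B,C,D,E,I,G]
After op 6 (replace(4, 'p')): offset=7, physical=[A,B,p,D,E,I,G,H,F], logical=[H,F,A,B,p,D,E,I,G]
After op 7 (rotate(+3)): offset=1, physical=[A,B,p,D,E,I,G,H,F], logical=[B,p,D,E,I,G,H,F,A]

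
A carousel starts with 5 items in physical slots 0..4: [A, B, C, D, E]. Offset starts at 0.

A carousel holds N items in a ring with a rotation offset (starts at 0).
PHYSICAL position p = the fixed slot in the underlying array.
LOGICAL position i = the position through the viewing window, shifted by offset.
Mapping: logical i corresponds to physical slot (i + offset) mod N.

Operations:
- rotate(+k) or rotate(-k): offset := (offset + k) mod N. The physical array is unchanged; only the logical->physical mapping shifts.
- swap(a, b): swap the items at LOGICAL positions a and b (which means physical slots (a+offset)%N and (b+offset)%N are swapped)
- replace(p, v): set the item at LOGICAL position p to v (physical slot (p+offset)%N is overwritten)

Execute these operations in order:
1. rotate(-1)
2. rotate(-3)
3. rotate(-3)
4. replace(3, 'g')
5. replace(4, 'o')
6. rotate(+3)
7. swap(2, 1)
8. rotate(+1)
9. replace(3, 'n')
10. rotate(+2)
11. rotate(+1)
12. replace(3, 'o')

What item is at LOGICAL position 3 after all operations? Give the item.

After op 1 (rotate(-1)): offset=4, physical=[A,B,C,D,E], logical=[E,A,B,C,D]
After op 2 (rotate(-3)): offset=1, physical=[A,B,C,D,E], logical=[B,C,D,E,A]
After op 3 (rotate(-3)): offset=3, physical=[A,B,C,D,E], logical=[D,E,A,B,C]
After op 4 (replace(3, 'g')): offset=3, physical=[A,g,C,D,E], logical=[D,E,A,g,C]
After op 5 (replace(4, 'o')): offset=3, physical=[A,g,o,D,E], logical=[D,E,A,g,o]
After op 6 (rotate(+3)): offset=1, physical=[A,g,o,D,E], logical=[g,o,D,E,A]
After op 7 (swap(2, 1)): offset=1, physical=[A,g,D,o,E], logical=[g,D,o,E,A]
After op 8 (rotate(+1)): offset=2, physical=[A,g,D,o,E], logical=[D,o,E,A,g]
After op 9 (replace(3, 'n')): offset=2, physical=[n,g,D,o,E], logical=[D,o,E,n,g]
After op 10 (rotate(+2)): offset=4, physical=[n,g,D,o,E], logical=[E,n,g,D,o]
After op 11 (rotate(+1)): offset=0, physical=[n,g,D,o,E], logical=[n,g,D,o,E]
After op 12 (replace(3, 'o')): offset=0, physical=[n,g,D,o,E], logical=[n,g,D,o,E]

Answer: o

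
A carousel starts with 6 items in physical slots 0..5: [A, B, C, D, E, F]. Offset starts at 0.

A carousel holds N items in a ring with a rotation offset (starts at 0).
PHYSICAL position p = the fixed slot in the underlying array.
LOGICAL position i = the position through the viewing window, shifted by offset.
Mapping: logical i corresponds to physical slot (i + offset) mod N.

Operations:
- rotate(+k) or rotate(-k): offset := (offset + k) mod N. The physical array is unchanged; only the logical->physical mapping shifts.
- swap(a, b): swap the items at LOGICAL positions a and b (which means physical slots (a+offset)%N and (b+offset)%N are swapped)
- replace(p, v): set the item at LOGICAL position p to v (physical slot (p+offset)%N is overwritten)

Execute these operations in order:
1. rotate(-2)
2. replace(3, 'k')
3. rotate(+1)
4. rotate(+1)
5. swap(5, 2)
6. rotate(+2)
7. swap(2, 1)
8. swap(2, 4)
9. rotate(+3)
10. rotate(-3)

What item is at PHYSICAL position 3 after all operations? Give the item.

Answer: E

Derivation:
After op 1 (rotate(-2)): offset=4, physical=[A,B,C,D,E,F], logical=[E,F,A,B,C,D]
After op 2 (replace(3, 'k')): offset=4, physical=[A,k,C,D,E,F], logical=[E,F,A,k,C,D]
After op 3 (rotate(+1)): offset=5, physical=[A,k,C,D,E,F], logical=[F,A,k,C,D,E]
After op 4 (rotate(+1)): offset=0, physical=[A,k,C,D,E,F], logical=[A,k,C,D,E,F]
After op 5 (swap(5, 2)): offset=0, physical=[A,k,F,D,E,C], logical=[A,k,F,D,E,C]
After op 6 (rotate(+2)): offset=2, physical=[A,k,F,D,E,C], logical=[F,D,E,C,A,k]
After op 7 (swap(2, 1)): offset=2, physical=[A,k,F,E,D,C], logical=[F,E,D,C,A,k]
After op 8 (swap(2, 4)): offset=2, physical=[D,k,F,E,A,C], logical=[F,E,A,C,D,k]
After op 9 (rotate(+3)): offset=5, physical=[D,k,F,E,A,C], logical=[C,D,k,F,E,A]
After op 10 (rotate(-3)): offset=2, physical=[D,k,F,E,A,C], logical=[F,E,A,C,D,k]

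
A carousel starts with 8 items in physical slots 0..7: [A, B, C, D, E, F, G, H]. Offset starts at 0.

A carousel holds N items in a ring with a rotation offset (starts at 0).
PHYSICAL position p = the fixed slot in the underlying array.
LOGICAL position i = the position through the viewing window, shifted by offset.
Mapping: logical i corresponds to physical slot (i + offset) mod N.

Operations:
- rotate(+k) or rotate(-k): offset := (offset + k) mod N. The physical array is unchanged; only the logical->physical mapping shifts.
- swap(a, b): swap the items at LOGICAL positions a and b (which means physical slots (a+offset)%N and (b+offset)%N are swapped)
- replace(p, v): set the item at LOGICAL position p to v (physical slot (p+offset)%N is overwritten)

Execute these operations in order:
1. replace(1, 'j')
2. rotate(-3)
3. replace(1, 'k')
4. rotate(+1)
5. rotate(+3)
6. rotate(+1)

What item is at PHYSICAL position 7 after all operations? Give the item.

After op 1 (replace(1, 'j')): offset=0, physical=[A,j,C,D,E,F,G,H], logical=[A,j,C,D,E,F,G,H]
After op 2 (rotate(-3)): offset=5, physical=[A,j,C,D,E,F,G,H], logical=[F,G,H,A,j,C,D,E]
After op 3 (replace(1, 'k')): offset=5, physical=[A,j,C,D,E,F,k,H], logical=[F,k,H,A,j,C,D,E]
After op 4 (rotate(+1)): offset=6, physical=[A,j,C,D,E,F,k,H], logical=[k,H,A,j,C,D,E,F]
After op 5 (rotate(+3)): offset=1, physical=[A,j,C,D,E,F,k,H], logical=[j,C,D,E,F,k,H,A]
After op 6 (rotate(+1)): offset=2, physical=[A,j,C,D,E,F,k,H], logical=[C,D,E,F,k,H,A,j]

Answer: H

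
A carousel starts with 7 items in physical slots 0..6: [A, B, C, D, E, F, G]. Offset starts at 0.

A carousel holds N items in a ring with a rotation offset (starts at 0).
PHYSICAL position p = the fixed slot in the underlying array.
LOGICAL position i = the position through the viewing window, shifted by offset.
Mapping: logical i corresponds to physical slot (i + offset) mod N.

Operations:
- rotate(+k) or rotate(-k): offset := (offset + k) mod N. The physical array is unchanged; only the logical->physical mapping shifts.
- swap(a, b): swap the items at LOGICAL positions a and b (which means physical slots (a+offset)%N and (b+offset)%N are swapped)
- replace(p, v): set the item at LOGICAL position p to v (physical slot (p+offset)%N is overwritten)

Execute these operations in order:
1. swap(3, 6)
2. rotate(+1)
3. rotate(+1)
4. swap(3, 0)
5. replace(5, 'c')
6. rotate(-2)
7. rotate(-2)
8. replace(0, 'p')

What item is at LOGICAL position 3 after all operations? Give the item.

Answer: B

Derivation:
After op 1 (swap(3, 6)): offset=0, physical=[A,B,C,G,E,F,D], logical=[A,B,C,G,E,F,D]
After op 2 (rotate(+1)): offset=1, physical=[A,B,C,G,E,F,D], logical=[B,C,G,E,F,D,A]
After op 3 (rotate(+1)): offset=2, physical=[A,B,C,G,E,F,D], logical=[C,G,E,F,D,A,B]
After op 4 (swap(3, 0)): offset=2, physical=[A,B,F,G,E,C,D], logical=[F,G,E,C,D,A,B]
After op 5 (replace(5, 'c')): offset=2, physical=[c,B,F,G,E,C,D], logical=[F,G,E,C,D,c,B]
After op 6 (rotate(-2)): offset=0, physical=[c,B,F,G,E,C,D], logical=[c,B,F,G,E,C,D]
After op 7 (rotate(-2)): offset=5, physical=[c,B,F,G,E,C,D], logical=[C,D,c,B,F,G,E]
After op 8 (replace(0, 'p')): offset=5, physical=[c,B,F,G,E,p,D], logical=[p,D,c,B,F,G,E]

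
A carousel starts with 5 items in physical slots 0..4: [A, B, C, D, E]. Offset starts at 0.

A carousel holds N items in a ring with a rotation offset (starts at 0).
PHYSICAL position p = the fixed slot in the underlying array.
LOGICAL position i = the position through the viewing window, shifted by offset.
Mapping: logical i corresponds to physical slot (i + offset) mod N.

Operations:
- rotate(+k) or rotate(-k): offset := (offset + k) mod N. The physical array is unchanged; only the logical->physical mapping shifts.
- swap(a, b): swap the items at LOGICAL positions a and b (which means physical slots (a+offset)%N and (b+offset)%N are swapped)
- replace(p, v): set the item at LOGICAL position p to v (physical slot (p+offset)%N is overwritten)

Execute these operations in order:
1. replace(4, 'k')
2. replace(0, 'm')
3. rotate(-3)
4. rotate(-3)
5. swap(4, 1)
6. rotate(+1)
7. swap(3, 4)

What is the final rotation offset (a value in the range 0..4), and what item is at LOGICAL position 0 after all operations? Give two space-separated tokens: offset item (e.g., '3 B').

After op 1 (replace(4, 'k')): offset=0, physical=[A,B,C,D,k], logical=[A,B,C,D,k]
After op 2 (replace(0, 'm')): offset=0, physical=[m,B,C,D,k], logical=[m,B,C,D,k]
After op 3 (rotate(-3)): offset=2, physical=[m,B,C,D,k], logical=[C,D,k,m,B]
After op 4 (rotate(-3)): offset=4, physical=[m,B,C,D,k], logical=[k,m,B,C,D]
After op 5 (swap(4, 1)): offset=4, physical=[D,B,C,m,k], logical=[k,D,B,C,m]
After op 6 (rotate(+1)): offset=0, physical=[D,B,C,m,k], logical=[D,B,C,m,k]
After op 7 (swap(3, 4)): offset=0, physical=[D,B,C,k,m], logical=[D,B,C,k,m]

Answer: 0 D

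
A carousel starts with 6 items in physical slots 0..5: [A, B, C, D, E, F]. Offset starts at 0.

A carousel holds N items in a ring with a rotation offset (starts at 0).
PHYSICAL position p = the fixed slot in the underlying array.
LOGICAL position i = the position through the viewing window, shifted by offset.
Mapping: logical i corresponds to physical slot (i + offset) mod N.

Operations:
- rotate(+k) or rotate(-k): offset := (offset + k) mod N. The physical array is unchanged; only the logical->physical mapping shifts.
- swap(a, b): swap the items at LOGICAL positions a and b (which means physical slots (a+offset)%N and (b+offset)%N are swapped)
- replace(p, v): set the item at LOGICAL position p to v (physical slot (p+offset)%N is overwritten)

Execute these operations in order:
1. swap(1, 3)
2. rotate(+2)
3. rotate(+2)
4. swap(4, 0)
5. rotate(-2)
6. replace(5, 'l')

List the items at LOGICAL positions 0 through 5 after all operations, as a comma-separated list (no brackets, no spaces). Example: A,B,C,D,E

Answer: E,B,C,F,A,l

Derivation:
After op 1 (swap(1, 3)): offset=0, physical=[A,D,C,B,E,F], logical=[A,D,C,B,E,F]
After op 2 (rotate(+2)): offset=2, physical=[A,D,C,B,E,F], logical=[C,B,E,F,A,D]
After op 3 (rotate(+2)): offset=4, physical=[A,D,C,B,E,F], logical=[E,F,A,D,C,B]
After op 4 (swap(4, 0)): offset=4, physical=[A,D,E,B,C,F], logical=[C,F,A,D,E,B]
After op 5 (rotate(-2)): offset=2, physical=[A,D,E,B,C,F], logical=[E,B,C,F,A,D]
After op 6 (replace(5, 'l')): offset=2, physical=[A,l,E,B,C,F], logical=[E,B,C,F,A,l]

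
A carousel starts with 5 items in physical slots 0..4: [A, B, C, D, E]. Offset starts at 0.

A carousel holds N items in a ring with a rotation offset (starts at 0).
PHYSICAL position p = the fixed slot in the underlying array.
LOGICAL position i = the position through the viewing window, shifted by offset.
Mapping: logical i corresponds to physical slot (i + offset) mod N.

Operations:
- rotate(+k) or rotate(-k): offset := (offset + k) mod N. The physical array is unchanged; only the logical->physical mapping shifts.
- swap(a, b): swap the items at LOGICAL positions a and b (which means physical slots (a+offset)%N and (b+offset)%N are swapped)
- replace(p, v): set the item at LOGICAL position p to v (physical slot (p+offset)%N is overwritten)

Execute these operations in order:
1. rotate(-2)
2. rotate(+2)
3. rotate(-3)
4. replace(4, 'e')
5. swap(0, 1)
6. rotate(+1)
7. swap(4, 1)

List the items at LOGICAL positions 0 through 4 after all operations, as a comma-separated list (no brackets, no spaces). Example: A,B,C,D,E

Answer: C,D,A,e,E

Derivation:
After op 1 (rotate(-2)): offset=3, physical=[A,B,C,D,E], logical=[D,E,A,B,C]
After op 2 (rotate(+2)): offset=0, physical=[A,B,C,D,E], logical=[A,B,C,D,E]
After op 3 (rotate(-3)): offset=2, physical=[A,B,C,D,E], logical=[C,D,E,A,B]
After op 4 (replace(4, 'e')): offset=2, physical=[A,e,C,D,E], logical=[C,D,E,A,e]
After op 5 (swap(0, 1)): offset=2, physical=[A,e,D,C,E], logical=[D,C,E,A,e]
After op 6 (rotate(+1)): offset=3, physical=[A,e,D,C,E], logical=[C,E,A,e,D]
After op 7 (swap(4, 1)): offset=3, physical=[A,e,E,C,D], logical=[C,D,A,e,E]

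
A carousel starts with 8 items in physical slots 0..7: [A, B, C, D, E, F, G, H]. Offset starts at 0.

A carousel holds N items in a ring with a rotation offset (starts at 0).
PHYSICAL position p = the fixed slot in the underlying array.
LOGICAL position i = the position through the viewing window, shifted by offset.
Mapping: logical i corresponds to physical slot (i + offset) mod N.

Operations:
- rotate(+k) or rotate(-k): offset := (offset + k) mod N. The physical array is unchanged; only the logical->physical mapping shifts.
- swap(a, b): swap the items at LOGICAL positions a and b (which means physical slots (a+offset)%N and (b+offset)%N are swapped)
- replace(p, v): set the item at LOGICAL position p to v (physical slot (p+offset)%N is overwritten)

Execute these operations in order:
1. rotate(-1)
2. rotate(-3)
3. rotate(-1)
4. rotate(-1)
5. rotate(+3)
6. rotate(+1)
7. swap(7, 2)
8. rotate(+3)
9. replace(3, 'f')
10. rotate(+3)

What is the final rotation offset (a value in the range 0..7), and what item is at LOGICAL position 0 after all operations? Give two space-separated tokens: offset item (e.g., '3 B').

After op 1 (rotate(-1)): offset=7, physical=[A,B,C,D,E,F,G,H], logical=[H,A,B,C,D,E,F,G]
After op 2 (rotate(-3)): offset=4, physical=[A,B,C,D,E,F,G,H], logical=[E,F,G,H,A,B,C,D]
After op 3 (rotate(-1)): offset=3, physical=[A,B,C,D,E,F,G,H], logical=[D,E,F,G,H,A,B,C]
After op 4 (rotate(-1)): offset=2, physical=[A,B,C,D,E,F,G,H], logical=[C,D,E,F,G,H,A,B]
After op 5 (rotate(+3)): offset=5, physical=[A,B,C,D,E,F,G,H], logical=[F,G,H,A,B,C,D,E]
After op 6 (rotate(+1)): offset=6, physical=[A,B,C,D,E,F,G,H], logical=[G,H,A,B,C,D,E,F]
After op 7 (swap(7, 2)): offset=6, physical=[F,B,C,D,E,A,G,H], logical=[G,H,F,B,C,D,E,A]
After op 8 (rotate(+3)): offset=1, physical=[F,B,C,D,E,A,G,H], logical=[B,C,D,E,A,G,H,F]
After op 9 (replace(3, 'f')): offset=1, physical=[F,B,C,D,f,A,G,H], logical=[B,C,D,f,A,G,H,F]
After op 10 (rotate(+3)): offset=4, physical=[F,B,C,D,f,A,G,H], logical=[f,A,G,H,F,B,C,D]

Answer: 4 f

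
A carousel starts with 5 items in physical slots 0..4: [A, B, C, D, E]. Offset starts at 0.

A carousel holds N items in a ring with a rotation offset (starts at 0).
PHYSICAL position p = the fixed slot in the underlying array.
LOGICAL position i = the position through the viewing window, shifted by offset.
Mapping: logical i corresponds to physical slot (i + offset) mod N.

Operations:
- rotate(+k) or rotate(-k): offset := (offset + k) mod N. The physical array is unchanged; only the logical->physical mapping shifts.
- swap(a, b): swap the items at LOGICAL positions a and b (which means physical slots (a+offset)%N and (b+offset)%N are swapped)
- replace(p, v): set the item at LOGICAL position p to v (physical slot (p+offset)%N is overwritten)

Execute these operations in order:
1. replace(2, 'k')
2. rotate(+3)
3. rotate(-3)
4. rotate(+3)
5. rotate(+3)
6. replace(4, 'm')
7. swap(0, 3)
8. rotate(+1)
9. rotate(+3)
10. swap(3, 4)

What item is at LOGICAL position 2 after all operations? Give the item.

After op 1 (replace(2, 'k')): offset=0, physical=[A,B,k,D,E], logical=[A,B,k,D,E]
After op 2 (rotate(+3)): offset=3, physical=[A,B,k,D,E], logical=[D,E,A,B,k]
After op 3 (rotate(-3)): offset=0, physical=[A,B,k,D,E], logical=[A,B,k,D,E]
After op 4 (rotate(+3)): offset=3, physical=[A,B,k,D,E], logical=[D,E,A,B,k]
After op 5 (rotate(+3)): offset=1, physical=[A,B,k,D,E], logical=[B,k,D,E,A]
After op 6 (replace(4, 'm')): offset=1, physical=[m,B,k,D,E], logical=[B,k,D,E,m]
After op 7 (swap(0, 3)): offset=1, physical=[m,E,k,D,B], logical=[E,k,D,B,m]
After op 8 (rotate(+1)): offset=2, physical=[m,E,k,D,B], logical=[k,D,B,m,E]
After op 9 (rotate(+3)): offset=0, physical=[m,E,k,D,B], logical=[m,E,k,D,B]
After op 10 (swap(3, 4)): offset=0, physical=[m,E,k,B,D], logical=[m,E,k,B,D]

Answer: k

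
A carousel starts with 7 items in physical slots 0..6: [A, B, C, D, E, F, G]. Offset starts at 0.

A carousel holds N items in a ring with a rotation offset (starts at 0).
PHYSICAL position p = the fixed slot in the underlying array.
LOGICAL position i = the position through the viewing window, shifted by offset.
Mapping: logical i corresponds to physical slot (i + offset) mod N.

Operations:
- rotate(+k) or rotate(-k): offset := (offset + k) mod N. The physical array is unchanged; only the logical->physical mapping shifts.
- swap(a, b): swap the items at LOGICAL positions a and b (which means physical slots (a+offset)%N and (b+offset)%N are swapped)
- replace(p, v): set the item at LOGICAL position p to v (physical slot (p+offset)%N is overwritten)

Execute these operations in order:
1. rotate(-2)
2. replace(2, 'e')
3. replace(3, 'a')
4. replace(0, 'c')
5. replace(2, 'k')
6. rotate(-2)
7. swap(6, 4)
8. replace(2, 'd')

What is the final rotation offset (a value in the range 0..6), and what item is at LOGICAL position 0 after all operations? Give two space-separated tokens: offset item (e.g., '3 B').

Answer: 3 D

Derivation:
After op 1 (rotate(-2)): offset=5, physical=[A,B,C,D,E,F,G], logical=[F,G,A,B,C,D,E]
After op 2 (replace(2, 'e')): offset=5, physical=[e,B,C,D,E,F,G], logical=[F,G,e,B,C,D,E]
After op 3 (replace(3, 'a')): offset=5, physical=[e,a,C,D,E,F,G], logical=[F,G,e,a,C,D,E]
After op 4 (replace(0, 'c')): offset=5, physical=[e,a,C,D,E,c,G], logical=[c,G,e,a,C,D,E]
After op 5 (replace(2, 'k')): offset=5, physical=[k,a,C,D,E,c,G], logical=[c,G,k,a,C,D,E]
After op 6 (rotate(-2)): offset=3, physical=[k,a,C,D,E,c,G], logical=[D,E,c,G,k,a,C]
After op 7 (swap(6, 4)): offset=3, physical=[C,a,k,D,E,c,G], logical=[D,E,c,G,C,a,k]
After op 8 (replace(2, 'd')): offset=3, physical=[C,a,k,D,E,d,G], logical=[D,E,d,G,C,a,k]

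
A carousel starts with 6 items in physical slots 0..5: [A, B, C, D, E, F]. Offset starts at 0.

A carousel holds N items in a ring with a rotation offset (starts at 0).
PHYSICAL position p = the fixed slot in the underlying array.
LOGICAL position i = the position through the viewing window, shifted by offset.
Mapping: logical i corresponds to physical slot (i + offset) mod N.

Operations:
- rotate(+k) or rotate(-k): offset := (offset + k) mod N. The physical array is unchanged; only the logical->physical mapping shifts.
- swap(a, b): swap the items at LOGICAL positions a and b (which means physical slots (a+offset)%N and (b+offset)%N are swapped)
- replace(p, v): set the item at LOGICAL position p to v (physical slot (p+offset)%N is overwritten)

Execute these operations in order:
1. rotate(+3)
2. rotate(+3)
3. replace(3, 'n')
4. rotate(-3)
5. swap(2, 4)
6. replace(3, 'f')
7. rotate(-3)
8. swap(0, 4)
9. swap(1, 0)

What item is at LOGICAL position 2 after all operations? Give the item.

After op 1 (rotate(+3)): offset=3, physical=[A,B,C,D,E,F], logical=[D,E,F,A,B,C]
After op 2 (rotate(+3)): offset=0, physical=[A,B,C,D,E,F], logical=[A,B,C,D,E,F]
After op 3 (replace(3, 'n')): offset=0, physical=[A,B,C,n,E,F], logical=[A,B,C,n,E,F]
After op 4 (rotate(-3)): offset=3, physical=[A,B,C,n,E,F], logical=[n,E,F,A,B,C]
After op 5 (swap(2, 4)): offset=3, physical=[A,F,C,n,E,B], logical=[n,E,B,A,F,C]
After op 6 (replace(3, 'f')): offset=3, physical=[f,F,C,n,E,B], logical=[n,E,B,f,F,C]
After op 7 (rotate(-3)): offset=0, physical=[f,F,C,n,E,B], logical=[f,F,C,n,E,B]
After op 8 (swap(0, 4)): offset=0, physical=[E,F,C,n,f,B], logical=[E,F,C,n,f,B]
After op 9 (swap(1, 0)): offset=0, physical=[F,E,C,n,f,B], logical=[F,E,C,n,f,B]

Answer: C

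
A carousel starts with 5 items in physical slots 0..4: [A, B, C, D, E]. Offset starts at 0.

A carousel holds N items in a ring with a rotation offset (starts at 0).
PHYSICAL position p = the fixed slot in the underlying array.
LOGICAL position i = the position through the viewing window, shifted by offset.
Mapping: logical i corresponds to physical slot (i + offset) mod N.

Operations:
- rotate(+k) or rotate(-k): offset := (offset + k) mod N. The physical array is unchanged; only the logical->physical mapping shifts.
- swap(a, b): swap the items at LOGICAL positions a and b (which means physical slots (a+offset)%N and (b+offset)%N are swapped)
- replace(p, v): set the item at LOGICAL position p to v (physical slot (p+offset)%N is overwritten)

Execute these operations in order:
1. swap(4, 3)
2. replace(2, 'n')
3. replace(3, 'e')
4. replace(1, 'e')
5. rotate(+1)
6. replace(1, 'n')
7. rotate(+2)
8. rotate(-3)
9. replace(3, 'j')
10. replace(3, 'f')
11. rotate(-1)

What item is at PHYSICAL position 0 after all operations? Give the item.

After op 1 (swap(4, 3)): offset=0, physical=[A,B,C,E,D], logical=[A,B,C,E,D]
After op 2 (replace(2, 'n')): offset=0, physical=[A,B,n,E,D], logical=[A,B,n,E,D]
After op 3 (replace(3, 'e')): offset=0, physical=[A,B,n,e,D], logical=[A,B,n,e,D]
After op 4 (replace(1, 'e')): offset=0, physical=[A,e,n,e,D], logical=[A,e,n,e,D]
After op 5 (rotate(+1)): offset=1, physical=[A,e,n,e,D], logical=[e,n,e,D,A]
After op 6 (replace(1, 'n')): offset=1, physical=[A,e,n,e,D], logical=[e,n,e,D,A]
After op 7 (rotate(+2)): offset=3, physical=[A,e,n,e,D], logical=[e,D,A,e,n]
After op 8 (rotate(-3)): offset=0, physical=[A,e,n,e,D], logical=[A,e,n,e,D]
After op 9 (replace(3, 'j')): offset=0, physical=[A,e,n,j,D], logical=[A,e,n,j,D]
After op 10 (replace(3, 'f')): offset=0, physical=[A,e,n,f,D], logical=[A,e,n,f,D]
After op 11 (rotate(-1)): offset=4, physical=[A,e,n,f,D], logical=[D,A,e,n,f]

Answer: A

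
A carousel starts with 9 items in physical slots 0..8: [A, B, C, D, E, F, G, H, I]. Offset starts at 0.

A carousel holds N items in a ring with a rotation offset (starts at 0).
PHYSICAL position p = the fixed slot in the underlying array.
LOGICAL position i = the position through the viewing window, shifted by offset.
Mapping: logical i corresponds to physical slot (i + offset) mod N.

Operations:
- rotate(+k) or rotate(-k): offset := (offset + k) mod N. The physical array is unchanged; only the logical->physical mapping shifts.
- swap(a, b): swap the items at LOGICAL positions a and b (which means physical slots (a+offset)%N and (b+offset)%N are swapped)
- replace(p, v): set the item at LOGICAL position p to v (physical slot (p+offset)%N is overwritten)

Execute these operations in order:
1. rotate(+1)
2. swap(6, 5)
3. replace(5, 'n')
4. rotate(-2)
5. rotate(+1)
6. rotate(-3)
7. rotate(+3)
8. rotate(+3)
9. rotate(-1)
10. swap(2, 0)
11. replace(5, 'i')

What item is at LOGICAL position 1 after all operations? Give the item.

Answer: D

Derivation:
After op 1 (rotate(+1)): offset=1, physical=[A,B,C,D,E,F,G,H,I], logical=[B,C,D,E,F,G,H,I,A]
After op 2 (swap(6, 5)): offset=1, physical=[A,B,C,D,E,F,H,G,I], logical=[B,C,D,E,F,H,G,I,A]
After op 3 (replace(5, 'n')): offset=1, physical=[A,B,C,D,E,F,n,G,I], logical=[B,C,D,E,F,n,G,I,A]
After op 4 (rotate(-2)): offset=8, physical=[A,B,C,D,E,F,n,G,I], logical=[I,A,B,C,D,E,F,n,G]
After op 5 (rotate(+1)): offset=0, physical=[A,B,C,D,E,F,n,G,I], logical=[A,B,C,D,E,F,n,G,I]
After op 6 (rotate(-3)): offset=6, physical=[A,B,C,D,E,F,n,G,I], logical=[n,G,I,A,B,C,D,E,F]
After op 7 (rotate(+3)): offset=0, physical=[A,B,C,D,E,F,n,G,I], logical=[A,B,C,D,E,F,n,G,I]
After op 8 (rotate(+3)): offset=3, physical=[A,B,C,D,E,F,n,G,I], logical=[D,E,F,n,G,I,A,B,C]
After op 9 (rotate(-1)): offset=2, physical=[A,B,C,D,E,F,n,G,I], logical=[C,D,E,F,n,G,I,A,B]
After op 10 (swap(2, 0)): offset=2, physical=[A,B,E,D,C,F,n,G,I], logical=[E,D,C,F,n,G,I,A,B]
After op 11 (replace(5, 'i')): offset=2, physical=[A,B,E,D,C,F,n,i,I], logical=[E,D,C,F,n,i,I,A,B]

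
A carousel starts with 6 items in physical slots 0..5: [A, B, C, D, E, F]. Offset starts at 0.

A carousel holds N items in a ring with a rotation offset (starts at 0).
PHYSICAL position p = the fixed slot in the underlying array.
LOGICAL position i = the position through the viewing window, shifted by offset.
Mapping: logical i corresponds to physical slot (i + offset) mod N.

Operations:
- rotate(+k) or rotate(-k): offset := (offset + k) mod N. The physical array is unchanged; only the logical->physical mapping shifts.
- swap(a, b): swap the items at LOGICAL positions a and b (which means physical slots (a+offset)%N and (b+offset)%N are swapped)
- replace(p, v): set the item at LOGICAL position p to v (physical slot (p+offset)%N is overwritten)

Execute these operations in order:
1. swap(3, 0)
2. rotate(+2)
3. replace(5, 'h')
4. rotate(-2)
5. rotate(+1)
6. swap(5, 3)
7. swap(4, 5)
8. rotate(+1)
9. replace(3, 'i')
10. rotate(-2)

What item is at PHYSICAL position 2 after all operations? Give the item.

After op 1 (swap(3, 0)): offset=0, physical=[D,B,C,A,E,F], logical=[D,B,C,A,E,F]
After op 2 (rotate(+2)): offset=2, physical=[D,B,C,A,E,F], logical=[C,A,E,F,D,B]
After op 3 (replace(5, 'h')): offset=2, physical=[D,h,C,A,E,F], logical=[C,A,E,F,D,h]
After op 4 (rotate(-2)): offset=0, physical=[D,h,C,A,E,F], logical=[D,h,C,A,E,F]
After op 5 (rotate(+1)): offset=1, physical=[D,h,C,A,E,F], logical=[h,C,A,E,F,D]
After op 6 (swap(5, 3)): offset=1, physical=[E,h,C,A,D,F], logical=[h,C,A,D,F,E]
After op 7 (swap(4, 5)): offset=1, physical=[F,h,C,A,D,E], logical=[h,C,A,D,E,F]
After op 8 (rotate(+1)): offset=2, physical=[F,h,C,A,D,E], logical=[C,A,D,E,F,h]
After op 9 (replace(3, 'i')): offset=2, physical=[F,h,C,A,D,i], logical=[C,A,D,i,F,h]
After op 10 (rotate(-2)): offset=0, physical=[F,h,C,A,D,i], logical=[F,h,C,A,D,i]

Answer: C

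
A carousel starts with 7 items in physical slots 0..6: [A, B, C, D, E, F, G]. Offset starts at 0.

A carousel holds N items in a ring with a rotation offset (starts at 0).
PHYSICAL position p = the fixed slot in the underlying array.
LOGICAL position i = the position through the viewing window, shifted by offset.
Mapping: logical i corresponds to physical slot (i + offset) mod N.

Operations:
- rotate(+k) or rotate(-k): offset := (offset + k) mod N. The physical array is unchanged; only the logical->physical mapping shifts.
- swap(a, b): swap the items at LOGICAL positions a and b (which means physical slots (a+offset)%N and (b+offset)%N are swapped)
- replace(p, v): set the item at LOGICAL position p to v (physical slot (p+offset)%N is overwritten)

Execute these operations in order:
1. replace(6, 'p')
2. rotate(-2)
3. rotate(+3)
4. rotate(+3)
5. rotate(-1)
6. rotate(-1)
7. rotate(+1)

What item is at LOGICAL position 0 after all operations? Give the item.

After op 1 (replace(6, 'p')): offset=0, physical=[A,B,C,D,E,F,p], logical=[A,B,C,D,E,F,p]
After op 2 (rotate(-2)): offset=5, physical=[A,B,C,D,E,F,p], logical=[F,p,A,B,C,D,E]
After op 3 (rotate(+3)): offset=1, physical=[A,B,C,D,E,F,p], logical=[B,C,D,E,F,p,A]
After op 4 (rotate(+3)): offset=4, physical=[A,B,C,D,E,F,p], logical=[E,F,p,A,B,C,D]
After op 5 (rotate(-1)): offset=3, physical=[A,B,C,D,E,F,p], logical=[D,E,F,p,A,B,C]
After op 6 (rotate(-1)): offset=2, physical=[A,B,C,D,E,F,p], logical=[C,D,E,F,p,A,B]
After op 7 (rotate(+1)): offset=3, physical=[A,B,C,D,E,F,p], logical=[D,E,F,p,A,B,C]

Answer: D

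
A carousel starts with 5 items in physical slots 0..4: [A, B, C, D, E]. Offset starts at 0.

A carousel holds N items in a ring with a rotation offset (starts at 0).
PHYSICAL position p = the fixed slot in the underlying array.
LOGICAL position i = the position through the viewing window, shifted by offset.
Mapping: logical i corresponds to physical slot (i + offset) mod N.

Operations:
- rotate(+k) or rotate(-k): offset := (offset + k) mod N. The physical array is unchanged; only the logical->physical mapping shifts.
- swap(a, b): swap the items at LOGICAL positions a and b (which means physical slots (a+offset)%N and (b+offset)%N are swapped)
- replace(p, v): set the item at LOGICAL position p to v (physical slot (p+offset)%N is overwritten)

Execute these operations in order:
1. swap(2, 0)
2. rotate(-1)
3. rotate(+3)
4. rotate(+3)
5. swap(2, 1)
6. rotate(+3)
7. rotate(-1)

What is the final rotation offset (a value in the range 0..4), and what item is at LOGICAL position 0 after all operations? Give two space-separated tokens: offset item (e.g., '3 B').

After op 1 (swap(2, 0)): offset=0, physical=[C,B,A,D,E], logical=[C,B,A,D,E]
After op 2 (rotate(-1)): offset=4, physical=[C,B,A,D,E], logical=[E,C,B,A,D]
After op 3 (rotate(+3)): offset=2, physical=[C,B,A,D,E], logical=[A,D,E,C,B]
After op 4 (rotate(+3)): offset=0, physical=[C,B,A,D,E], logical=[C,B,A,D,E]
After op 5 (swap(2, 1)): offset=0, physical=[C,A,B,D,E], logical=[C,A,B,D,E]
After op 6 (rotate(+3)): offset=3, physical=[C,A,B,D,E], logical=[D,E,C,A,B]
After op 7 (rotate(-1)): offset=2, physical=[C,A,B,D,E], logical=[B,D,E,C,A]

Answer: 2 B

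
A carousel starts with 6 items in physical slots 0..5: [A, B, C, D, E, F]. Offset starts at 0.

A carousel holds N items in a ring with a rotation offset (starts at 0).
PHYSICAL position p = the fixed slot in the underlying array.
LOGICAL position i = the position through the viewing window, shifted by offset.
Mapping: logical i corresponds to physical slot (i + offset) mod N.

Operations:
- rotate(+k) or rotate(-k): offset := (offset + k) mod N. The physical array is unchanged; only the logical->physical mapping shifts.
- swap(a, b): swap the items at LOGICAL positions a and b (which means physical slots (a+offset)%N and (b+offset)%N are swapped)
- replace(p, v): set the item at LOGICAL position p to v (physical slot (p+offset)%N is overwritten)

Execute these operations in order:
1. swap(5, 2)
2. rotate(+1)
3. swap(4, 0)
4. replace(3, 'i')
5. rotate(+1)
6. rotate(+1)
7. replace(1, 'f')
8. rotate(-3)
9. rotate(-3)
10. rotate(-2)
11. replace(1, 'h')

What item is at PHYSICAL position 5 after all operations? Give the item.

Answer: B

Derivation:
After op 1 (swap(5, 2)): offset=0, physical=[A,B,F,D,E,C], logical=[A,B,F,D,E,C]
After op 2 (rotate(+1)): offset=1, physical=[A,B,F,D,E,C], logical=[B,F,D,E,C,A]
After op 3 (swap(4, 0)): offset=1, physical=[A,C,F,D,E,B], logical=[C,F,D,E,B,A]
After op 4 (replace(3, 'i')): offset=1, physical=[A,C,F,D,i,B], logical=[C,F,D,i,B,A]
After op 5 (rotate(+1)): offset=2, physical=[A,C,F,D,i,B], logical=[F,D,i,B,A,C]
After op 6 (rotate(+1)): offset=3, physical=[A,C,F,D,i,B], logical=[D,i,B,A,C,F]
After op 7 (replace(1, 'f')): offset=3, physical=[A,C,F,D,f,B], logical=[D,f,B,A,C,F]
After op 8 (rotate(-3)): offset=0, physical=[A,C,F,D,f,B], logical=[A,C,F,D,f,B]
After op 9 (rotate(-3)): offset=3, physical=[A,C,F,D,f,B], logical=[D,f,B,A,C,F]
After op 10 (rotate(-2)): offset=1, physical=[A,C,F,D,f,B], logical=[C,F,D,f,B,A]
After op 11 (replace(1, 'h')): offset=1, physical=[A,C,h,D,f,B], logical=[C,h,D,f,B,A]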